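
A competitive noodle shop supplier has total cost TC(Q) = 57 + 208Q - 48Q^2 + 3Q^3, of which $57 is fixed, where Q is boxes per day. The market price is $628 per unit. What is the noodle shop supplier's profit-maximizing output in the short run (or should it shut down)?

Strip out fixed cost: VC = 208Q - 48Q^2 + 3Q^3. Then AVC = 208 - 48Q + 3Q^2 and MC = 208 - 96Q + 9Q^2.
The AVC parabola has its vertex at Q = 48/6 = 8, where AVC = 208 - 48·8 + 3·8^2 = $16.
P = $628 exceeds min AVC = $16, so the firm stays open.
Set P = MC: 628 = 208 - 96Q + 9Q^2 → -420 - 96Q + 9Q^2 = 0. The roots are Q = -10/3 and Q = 14; the profit-maximizing output is on the rising part of MC, so Q* = 14.
Check: AVC at Q = 14 is $124 ≤ P, so revenue covers variable cost.
Profit = P·Q − TC = 628·14 − 1793 = $6999.

Produce at Q = 14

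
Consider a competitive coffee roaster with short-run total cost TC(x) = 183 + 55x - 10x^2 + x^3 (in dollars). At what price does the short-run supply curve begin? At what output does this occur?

The shutdown price is the minimum of AVC. VC = 55x - 10x^2 + x^3, so AVC = 55 - 10x + x^2.
dAVC/dx = -10 + 2x = 0 gives x = 5. min AVC = 55 - 10·5 + 5^2 = 30.
For P < $30 the firm produces nothing.

$30 per unit, at x = 5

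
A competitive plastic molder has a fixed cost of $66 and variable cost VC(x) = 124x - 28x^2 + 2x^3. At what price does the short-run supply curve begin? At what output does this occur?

Short-run supply begins at min AVC. From VC = 124x - 28x^2 + 2x^3, AVC = 124 - 28x + 2x^2.
At the minimum of AVC, MC = AVC. MC = 124 - 56x + 6x^2; setting MC = AVC gives 4x^2 - 28x = 0, so x = 7. min AVC = 26.
So the shutdown price is $26.

$26 per unit, at x = 7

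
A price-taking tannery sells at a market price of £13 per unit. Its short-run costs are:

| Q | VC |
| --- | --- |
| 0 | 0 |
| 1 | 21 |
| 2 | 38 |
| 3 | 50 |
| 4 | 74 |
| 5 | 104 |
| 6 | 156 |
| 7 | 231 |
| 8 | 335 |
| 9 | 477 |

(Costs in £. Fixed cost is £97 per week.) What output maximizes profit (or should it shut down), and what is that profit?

Q = 0 (shut down); profit = -£97

Profit at each row (π = 13Q − TC): Q=0: -97; Q=1: -105; Q=2: -109; Q=3: -108; Q=4: -119; Q=5: -136; Q=6: -175; Q=7: -237; Q=8: -328; Q=9: -457.
Profit is highest at Q = 0. Equivalently, the lowest AVC in the table is 50/3 ≈ £16.67 at Q = 3, and P = £13 falls below it — price never covers variable cost, so the firm shuts down and loses only its fixed cost.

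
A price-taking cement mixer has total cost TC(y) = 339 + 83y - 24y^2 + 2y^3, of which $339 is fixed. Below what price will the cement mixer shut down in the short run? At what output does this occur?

$11 per unit, at y = 6

The shutdown price is the minimum of AVC. VC = 83y - 24y^2 + 2y^3, so AVC = 83 - 24y + 2y^2.
dAVC/dy = -24 + 4y = 0 gives y = 6. min AVC = 83 - 24·6 + 2·6^2 = 11.
The firm shuts down for any P below $11.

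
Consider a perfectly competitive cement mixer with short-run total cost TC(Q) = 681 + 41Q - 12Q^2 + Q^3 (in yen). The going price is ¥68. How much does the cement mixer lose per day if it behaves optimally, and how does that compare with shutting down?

AVC = 41 - 12Q + Q^2; min AVC = ¥5 at Q = 6. Since P = ¥68 ≥ min AVC, the firm produces.
MC = 41 - 24Q + 3Q^2. Setting P = MC and taking the root on the rising branch gives Q* = 9.
TR = 68·9 = 612. TC = 681 + 126 = 807. Profit = 612 − 807 = -¥195.
By producing, the firm covers all variable cost plus ¥486 of fixed cost; shutting down would lose the full ¥681.

Profit = -¥195 at Q = 9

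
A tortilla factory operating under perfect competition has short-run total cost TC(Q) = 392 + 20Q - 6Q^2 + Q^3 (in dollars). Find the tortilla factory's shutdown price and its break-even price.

Shutdown price = $11; break-even price = $83

Shutdown price = min AVC. AVC = 20 - 6Q + Q^2, with vertex at Q = 3 and minimum $11.
ATC = 392/Q + 20 - 6Q + Q^2. Setting dATC/dQ = −392/Q^2 − 6 + 2Q = 0 gives Q = 7 (since 2·7^3 − 6·7^2 = 392).
min ATC = 392/7 + 20 − 6·7 + 7^2 = $83. That is the break-even price.
For $11 ≤ P < $83 the firm produces at a loss; below $11 it shuts down.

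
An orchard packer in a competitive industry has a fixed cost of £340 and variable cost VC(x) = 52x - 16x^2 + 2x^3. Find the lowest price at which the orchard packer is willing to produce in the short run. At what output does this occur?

£20 per unit, at x = 4

Short-run supply begins at min AVC. From VC = 52x - 16x^2 + 2x^3, AVC = 52 - 16x + 2x^2.
At the minimum of AVC, MC = AVC. MC = 52 - 32x + 6x^2; setting MC = AVC gives 4x^2 - 16x = 0, so x = 4. min AVC = 20.
For P < £20 the firm produces nothing.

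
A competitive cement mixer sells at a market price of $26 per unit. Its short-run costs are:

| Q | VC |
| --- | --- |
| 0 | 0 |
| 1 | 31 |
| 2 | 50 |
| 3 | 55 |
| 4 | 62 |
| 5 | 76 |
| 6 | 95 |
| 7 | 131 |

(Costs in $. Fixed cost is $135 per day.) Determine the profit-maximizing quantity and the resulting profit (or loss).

Q = 6; profit = -$74

Tabulate TR − TC: Q=0: -135; Q=1: -140; Q=2: -133; Q=3: -112; Q=4: -93; Q=5: -81; Q=6: -74; Q=7: -84.
Profit is maximized at Q = 6. AVC there is 95/6 = $15.83 ≤ P, so producing beats shutting down (which would give -$135).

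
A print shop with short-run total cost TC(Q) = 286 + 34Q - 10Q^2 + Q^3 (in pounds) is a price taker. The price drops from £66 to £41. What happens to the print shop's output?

AVC = 34 - 10Q + Q^2, minimized at Q = 5 where min AVC = £9. MC = 34 - 20Q + 3Q^2.
At P = £66 ≥ min AVC, set P = MC on the rising branch: Q = 8.
At P = £41 ≥ min AVC, set P = MC: Q = 7. The firm stays open but cuts output.

Output falls from 8 to 7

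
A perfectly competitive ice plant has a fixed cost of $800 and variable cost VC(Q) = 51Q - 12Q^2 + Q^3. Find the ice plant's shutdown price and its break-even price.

Shutdown price = min AVC. AVC = 51 - 12Q + Q^2, with vertex at Q = 6 and minimum $15.
ATC = 800/Q + 51 - 12Q + Q^2. Setting dATC/dQ = −800/Q^2 − 12 + 2Q = 0 gives Q = 10 (since 2·10^3 − 12·10^2 = 800).
min ATC = 800/10 + 51 − 12·10 + 10^2 = $111. That is the break-even price.
For $15 ≤ P < $111 the firm produces at a loss; below $15 it shuts down.

Shutdown price = $15; break-even price = $111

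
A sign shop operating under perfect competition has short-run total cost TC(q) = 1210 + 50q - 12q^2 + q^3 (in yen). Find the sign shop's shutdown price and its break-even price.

Shutdown price = min AVC. AVC = 50 - 12q + q^2, with vertex at q = 6 and minimum ¥14.
ATC = 1210/q + 50 - 12q + q^2. Setting dATC/dq = −1210/q^2 − 12 + 2q = 0 gives q = 11 (since 2·11^3 − 12·11^2 = 1210).
min ATC = 1210/11 + 50 − 12·11 + 11^2 = ¥149. That is the break-even price.
For ¥14 ≤ P < ¥149 the firm produces at a loss; below ¥14 it shuts down.

Shutdown price = ¥14; break-even price = ¥149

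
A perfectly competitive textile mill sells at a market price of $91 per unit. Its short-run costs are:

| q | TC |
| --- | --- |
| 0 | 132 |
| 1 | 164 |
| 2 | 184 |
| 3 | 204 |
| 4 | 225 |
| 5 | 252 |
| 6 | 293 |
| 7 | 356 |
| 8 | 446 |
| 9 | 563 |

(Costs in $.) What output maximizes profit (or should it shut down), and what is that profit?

q = 8; profit = $282

Compute π = P·q − TC at each output: q=0: -132; q=1: -73; q=2: -2; q=3: 69; q=4: 139; q=5: 203; q=6: 253; q=7: 281; q=8: 282; q=9: 256.
Profit is maximized at q = 8. AVC there is 314/8 = $39.25 ≤ P, so producing beats shutting down (which would give -$132).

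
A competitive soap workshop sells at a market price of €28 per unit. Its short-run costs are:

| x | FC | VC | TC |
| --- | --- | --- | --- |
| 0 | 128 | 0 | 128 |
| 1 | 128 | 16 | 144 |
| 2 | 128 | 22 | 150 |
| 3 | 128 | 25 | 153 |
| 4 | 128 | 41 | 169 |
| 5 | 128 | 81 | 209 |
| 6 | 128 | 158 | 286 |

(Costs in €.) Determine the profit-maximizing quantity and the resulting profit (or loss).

Tabulate TR − TC: x=0: -128; x=1: -116; x=2: -94; x=3: -69; x=4: -57; x=5: -69; x=6: -118.
Profit is maximized at x = 4. AVC there is 41/4 = €10.25 ≤ P, so producing beats shutting down (which would give -€128).

x = 4; profit = -€57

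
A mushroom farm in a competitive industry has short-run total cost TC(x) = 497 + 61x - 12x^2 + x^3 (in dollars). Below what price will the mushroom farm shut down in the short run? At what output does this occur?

Short-run supply begins at min AVC. From VC = 61x - 12x^2 + x^3, AVC = 61 - 12x + x^2.
dAVC/dx = -12 + 2x = 0 gives x = 6. min AVC = 61 - 12·6 + 6^2 = 25.
For P < $25 the firm produces nothing.

$25 per unit, at x = 6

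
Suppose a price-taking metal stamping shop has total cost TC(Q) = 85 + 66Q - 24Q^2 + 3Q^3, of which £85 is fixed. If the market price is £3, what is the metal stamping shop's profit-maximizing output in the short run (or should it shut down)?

Shut down

Variable cost is VC = 66Q - 24Q^2 + 3Q^3, so AVC = VC/Q = 66 - 24Q + 3Q^2 and MC = dTC/dQ = 66 - 48Q + 9Q^2.
AVC hits its minimum where MC = AVC, at Q = 4, giving min AVC = 66 - 24·4 + 3·4^2 = £18.
P = £3 lies below min AVC = £18; no output level covers variable cost.
The firm minimizes its loss by shutting down and losing only its fixed cost of £85.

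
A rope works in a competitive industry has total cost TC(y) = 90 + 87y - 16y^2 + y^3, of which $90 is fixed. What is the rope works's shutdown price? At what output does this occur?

$23 per unit, at y = 8

The firm shuts down when price falls below the minimum of average variable cost. AVC = VC/y = 87 - 16y + y^2.
dAVC/dy = -16 + 2y = 0 gives y = 8. min AVC = 87 - 16·8 + 8^2 = 23.
So the shutdown price is $23.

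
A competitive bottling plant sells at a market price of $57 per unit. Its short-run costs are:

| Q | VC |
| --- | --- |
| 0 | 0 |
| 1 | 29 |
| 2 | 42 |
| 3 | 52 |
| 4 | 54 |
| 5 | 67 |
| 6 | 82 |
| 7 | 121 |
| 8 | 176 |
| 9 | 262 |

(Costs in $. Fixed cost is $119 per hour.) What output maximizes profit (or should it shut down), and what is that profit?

Q = 8; profit = $161

Compute π = P·Q − TC at each output: Q=0: -119; Q=1: -91; Q=2: -47; Q=3: 0; Q=4: 55; Q=5: 99; Q=6: 141; Q=7: 159; Q=8: 161; Q=9: 132.
Profit is maximized at Q = 8. AVC there is 176/8 = $22 ≤ P, so producing beats shutting down (which would give -$119).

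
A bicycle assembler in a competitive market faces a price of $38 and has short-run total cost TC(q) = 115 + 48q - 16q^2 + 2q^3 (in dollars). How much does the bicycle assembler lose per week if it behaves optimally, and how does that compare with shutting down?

Profit = -$15 at q = 5

AVC = 48 - 16q + 2q^2 has its minimum $16 at q = 4; price $38 clears that bar, so the firm operates.
MC = 48 - 32q + 6q^2. Setting P = MC and taking the root on the rising branch gives q* = 5.
TR = 38·5 = 190. TC = 115 + 90 = 205. Profit = 190 − 205 = -$15.
That loss of $15 beats the $115 the firm would lose by shutting down; producing recovers $100 of fixed cost.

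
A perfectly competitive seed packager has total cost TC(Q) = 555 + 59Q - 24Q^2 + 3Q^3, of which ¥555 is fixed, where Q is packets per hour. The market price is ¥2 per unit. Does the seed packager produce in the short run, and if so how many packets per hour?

From TC, MC = TC'(Q) = 59 - 48Q + 9Q^2 and AVC = VC/Q = 59 - 24Q + 3Q^2.
The AVC parabola has its vertex at Q = 24/6 = 4, where AVC = 59 - 24·4 + 3·4^2 = ¥11.
Since P = ¥2 < min AVC = ¥11, price fails to cover variable cost at any output.
Best response: produce nothing and absorb the ¥555 fixed cost.

Shut down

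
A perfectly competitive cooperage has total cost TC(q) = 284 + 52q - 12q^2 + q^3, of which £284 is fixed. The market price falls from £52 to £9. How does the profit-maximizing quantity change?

AVC = 52 - 12q + q^2, minimized at q = 6 where min AVC = £16. MC = 52 - 24q + 3q^2.
At P = £52 ≥ min AVC, set P = MC on the rising branch: q = 8.
At P = £9 < min AVC = £16, price no longer covers variable cost at any output, so the firm shuts down: q = 0.

Output falls from 8 to 0 (the firm shuts down)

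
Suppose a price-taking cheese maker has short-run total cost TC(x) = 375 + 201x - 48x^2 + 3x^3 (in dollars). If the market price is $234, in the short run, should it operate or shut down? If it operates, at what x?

Strip out fixed cost: VC = 201x - 48x^2 + 3x^3. Then AVC = 201 - 48x + 3x^2 and MC = 201 - 96x + 9x^2.
The AVC parabola has its vertex at x = 48/6 = 8, where AVC = 201 - 48·8 + 3·8^2 = $9.
P = $234 exceeds min AVC = $9, so the firm stays open.
Set P = MC: 234 = 201 - 96x + 9x^2 → -33 - 96x + 9x^2 = 0. The roots are x = -1/3 and x = 11; the profit-maximizing output is on the rising part of MC, so x* = 11.
Check: AVC at x = 11 is $36 ≤ P, so revenue covers variable cost.
Profit = P·x − TC = 234·11 − 771 = $1803.

Produce at x = 11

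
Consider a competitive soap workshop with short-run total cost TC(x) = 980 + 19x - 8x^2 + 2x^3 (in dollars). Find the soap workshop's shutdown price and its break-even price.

Shutdown price = $11; break-even price = $201

Shutdown price = min AVC. AVC = 19 - 8x + 2x^2, with vertex at x = 2 and minimum $11.
ATC = 980/x + 19 - 8x + 2x^2. Setting dATC/dx = −980/x^2 − 8 + 4x = 0 gives x = 7 (since 4·7^3 − 8·7^2 = 980).
min ATC = 980/7 + 19 − 8·7 + 2·7^2 = $201. That is the break-even price.
For $11 ≤ P < $201 the firm produces at a loss; below $11 it shuts down.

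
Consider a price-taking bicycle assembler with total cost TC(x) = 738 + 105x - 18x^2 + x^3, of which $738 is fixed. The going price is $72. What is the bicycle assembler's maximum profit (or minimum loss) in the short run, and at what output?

Profit = -$254 at x = 11

AVC = 105 - 18x + x^2; min AVC = $24 at x = 9. Since P = $72 ≥ min AVC, the firm produces.
With MC = 105 - 36x + 3x^2, P = MC on the upward-sloping part at x* = 11.
TR = 72·11 = 792. TC = 738 + 308 = 1046. Profit = 792 − 1046 = -$254.
That loss of $254 beats the $738 the firm would lose by shutting down; producing recovers $484 of fixed cost.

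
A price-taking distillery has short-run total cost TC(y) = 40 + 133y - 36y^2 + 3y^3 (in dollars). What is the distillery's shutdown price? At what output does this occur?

The shutdown price is the minimum of AVC. VC = 133y - 36y^2 + 3y^3, so AVC = 133 - 36y + 3y^2.
dAVC/dy = -36 + 6y = 0 gives y = 6. min AVC = 133 - 36·6 + 3·6^2 = 25.
For P < $25 the firm produces nothing.

$25 per unit, at y = 6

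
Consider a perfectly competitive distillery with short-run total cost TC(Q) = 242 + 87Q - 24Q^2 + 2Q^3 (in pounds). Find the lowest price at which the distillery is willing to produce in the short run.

Short-run supply begins at min AVC. From VC = 87Q - 24Q^2 + 2Q^3, AVC = 87 - 24Q + 2Q^2.
dAVC/dQ = -24 + 4Q = 0 gives Q = 6. min AVC = 87 - 24·6 + 2·6^2 = 15.
The firm shuts down for any P below £15.

£15 per unit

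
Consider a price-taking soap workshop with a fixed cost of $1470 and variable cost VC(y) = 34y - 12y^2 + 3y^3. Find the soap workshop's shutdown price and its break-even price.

Shutdown price = $22; break-even price = $307

AVC = 34 - 12y + 3y^2; minimized at y = 2, giving min AVC = $22. That is the shutdown price.
ATC = 1470/y + 34 - 12y + 3y^2. Setting dATC/dy = −1470/y^2 − 12 + 6y = 0 gives y = 7 (since 6·7^3 − 12·7^2 = 1470).
min ATC = 1470/7 + 34 − 12·7 + 3·7^2 = $307. That is the break-even price.
For $22 ≤ P < $307 the firm produces at a loss; below $22 it shuts down.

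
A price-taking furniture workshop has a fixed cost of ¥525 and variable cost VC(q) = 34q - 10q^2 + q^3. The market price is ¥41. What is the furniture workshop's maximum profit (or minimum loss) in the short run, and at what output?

Profit = -¥329 at q = 7

AVC = 34 - 10q + q^2; min AVC = ¥9 at q = 5. Since P = ¥41 ≥ min AVC, the firm produces.
MC = 34 - 20q + 3q^2. Setting P = MC and taking the root on the rising branch gives q* = 7.
TR = 41·7 = 287. TC = 525 + 91 = 616. Profit = 287 − 616 = -¥329.
Shutting down would mean losing the fixed cost of ¥525, so operating at a loss of ¥329 is better by ¥196.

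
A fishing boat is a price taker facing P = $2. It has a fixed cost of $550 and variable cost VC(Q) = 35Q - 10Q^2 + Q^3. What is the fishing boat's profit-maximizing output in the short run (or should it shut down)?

Variable cost is VC = 35Q - 10Q^2 + Q^3, so AVC = VC/Q = 35 - 10Q + Q^2 and MC = dTC/dQ = 35 - 20Q + 3Q^2.
The AVC parabola has its vertex at Q = 10/2 = 5, where AVC = 35 - 10·5 + 5^2 = $10.
Since P = $2 < min AVC = $10, price fails to cover variable cost at any output.
The firm minimizes its loss by shutting down and losing only its fixed cost of $550.

Shut down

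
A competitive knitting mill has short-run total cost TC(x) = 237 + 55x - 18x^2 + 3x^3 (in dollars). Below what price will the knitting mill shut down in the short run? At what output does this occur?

$28 per unit, at x = 3

The shutdown price is the minimum of AVC. VC = 55x - 18x^2 + 3x^3, so AVC = 55 - 18x + 3x^2.
dAVC/dx = -18 + 6x = 0 gives x = 3. min AVC = 55 - 18·3 + 3·3^2 = 28.
The firm shuts down for any P below $28.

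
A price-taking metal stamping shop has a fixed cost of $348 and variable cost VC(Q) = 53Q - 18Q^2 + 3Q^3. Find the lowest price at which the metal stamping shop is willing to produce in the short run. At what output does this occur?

$26 per unit, at Q = 3

The firm shuts down when price falls below the minimum of average variable cost. AVC = VC/Q = 53 - 18Q + 3Q^2.
At the minimum of AVC, MC = AVC. MC = 53 - 36Q + 9Q^2; setting MC = AVC gives 6Q^2 - 18Q = 0, so Q = 3. min AVC = 26.
The firm shuts down for any P below $26.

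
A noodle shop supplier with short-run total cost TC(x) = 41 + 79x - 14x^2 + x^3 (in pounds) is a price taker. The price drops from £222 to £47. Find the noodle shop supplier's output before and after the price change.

Output falls from 13 to 8

AVC = 79 - 14x + x^2, minimized at x = 7 where min AVC = £30. MC = 79 - 28x + 3x^2.
At P = £222 ≥ min AVC, set P = MC on the rising branch: x = 13.
At P = £47 ≥ min AVC, set P = MC: x = 8. The firm stays open but cuts output.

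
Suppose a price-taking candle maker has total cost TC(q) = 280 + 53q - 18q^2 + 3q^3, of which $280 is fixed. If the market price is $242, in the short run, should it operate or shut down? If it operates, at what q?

Produce at q = 7

From TC, MC = TC'(q) = 53 - 36q + 9q^2 and AVC = VC/q = 53 - 18q + 3q^2.
The AVC parabola has its vertex at q = 18/6 = 3, where AVC = 53 - 18·3 + 3·3^2 = $26.
P = $242 exceeds min AVC = $26, so the firm stays open.
Solving P = MC: -189 - 36q + 9q^2 = 0 ⇒ q = -3 or 7. On the upward-sloping branch, q* = 7.
Check: AVC at q = 7 is $74 ≤ P, so revenue covers variable cost.
Profit = P·q − TC = 242·7 − 798 = $896.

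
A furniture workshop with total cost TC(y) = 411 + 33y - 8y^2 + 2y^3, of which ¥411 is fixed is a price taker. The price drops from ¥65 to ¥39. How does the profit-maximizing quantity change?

MC = 33 - 16y + 6y^2; the shutdown threshold is min AVC = ¥25 (at y = 2).
At P = ¥65 ≥ min AVC, set P = MC on the rising branch: y = 4.
At P = ¥39 ≥ min AVC, set P = MC: y = 3. The firm stays open but cuts output.

Output falls from 4 to 3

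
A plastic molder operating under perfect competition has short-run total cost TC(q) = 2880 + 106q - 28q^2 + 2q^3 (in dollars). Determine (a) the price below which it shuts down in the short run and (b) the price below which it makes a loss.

Shutdown price = $8; break-even price = $298

AVC = 106 - 28q + 2q^2; minimized at q = 7, giving min AVC = $8. That is the shutdown price.
ATC = 2880/q + 106 - 28q + 2q^2. Setting dATC/dq = −2880/q^2 − 28 + 4q = 0 gives q = 12 (since 4·12^3 − 28·12^2 = 2880).
min ATC = 2880/12 + 106 − 28·12 + 2·12^2 = $298. That is the break-even price.
For $8 ≤ P < $298 the firm produces at a loss; below $8 it shuts down.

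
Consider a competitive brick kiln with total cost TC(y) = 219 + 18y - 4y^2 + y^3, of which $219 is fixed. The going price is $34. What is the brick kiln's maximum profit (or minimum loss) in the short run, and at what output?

AVC = 18 - 4y + y^2 has its minimum $14 at y = 2; price $34 clears that bar, so the firm operates.
MC = 18 - 8y + 3y^2. Setting P = MC and taking the root on the rising branch gives y* = 4.
TR = 34·4 = 136. TC = 219 + 72 = 291. Profit = 136 − 291 = -$155.
That loss of $155 beats the $219 the firm would lose by shutting down; producing recovers $64 of fixed cost.

Profit = -$155 at y = 4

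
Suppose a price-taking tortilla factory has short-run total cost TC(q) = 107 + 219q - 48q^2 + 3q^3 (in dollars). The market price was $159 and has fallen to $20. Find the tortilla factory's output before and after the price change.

Output falls from 10 to 0 (the firm shuts down)

MC = 219 - 96q + 9q^2; the shutdown threshold is min AVC = $27 (at q = 8).
At P = $159 ≥ min AVC, set P = MC on the rising branch: q = 10.
At P = $20 < min AVC = $27, price no longer covers variable cost at any output, so the firm shuts down: q = 0.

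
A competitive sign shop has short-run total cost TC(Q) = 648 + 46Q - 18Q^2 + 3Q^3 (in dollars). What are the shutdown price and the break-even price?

Shutdown price = min AVC. AVC = 46 - 18Q + 3Q^2, with vertex at Q = 3 and minimum $19.
ATC = 648/Q + 46 - 18Q + 3Q^2. Setting dATC/dQ = −648/Q^2 − 18 + 6Q = 0 gives Q = 6 (since 6·6^3 − 18·6^2 = 648).
min ATC = 648/6 + 46 − 18·6 + 3·6^2 = $154. That is the break-even price.
For $19 ≤ P < $154 the firm produces at a loss; below $19 it shuts down.

Shutdown price = $19; break-even price = $154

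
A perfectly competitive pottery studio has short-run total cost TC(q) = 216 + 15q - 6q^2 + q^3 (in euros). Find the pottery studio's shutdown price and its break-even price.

Shutdown price = €6; break-even price = €51

AVC = 15 - 6q + q^2; minimized at q = 3, giving min AVC = €6. That is the shutdown price.
ATC = 216/q + 15 - 6q + q^2. Setting dATC/dq = −216/q^2 − 6 + 2q = 0 gives q = 6 (since 2·6^3 − 6·6^2 = 216).
min ATC = 216/6 + 15 − 6·6 + 6^2 = €51. That is the break-even price.
Between these two prices the firm operates at a loss; above €51 it earns a profit.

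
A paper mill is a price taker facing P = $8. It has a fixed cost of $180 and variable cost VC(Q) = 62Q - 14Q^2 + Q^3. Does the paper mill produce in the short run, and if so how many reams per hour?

Strip out fixed cost: VC = 62Q - 14Q^2 + Q^3. Then AVC = 62 - 14Q + Q^2 and MC = 62 - 28Q + 3Q^2.
AVC hits its minimum where MC = AVC, at Q = 7, giving min AVC = 62 - 14·7 + 7^2 = $13.
Since P = $8 < min AVC = $13, price fails to cover variable cost at any output.
Best response: produce nothing and absorb the $180 fixed cost.

Shut down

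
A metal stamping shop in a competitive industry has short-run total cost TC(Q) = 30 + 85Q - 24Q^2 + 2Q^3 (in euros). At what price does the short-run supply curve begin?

€13 per unit

The shutdown price is the minimum of AVC. VC = 85Q - 24Q^2 + 2Q^3, so AVC = 85 - 24Q + 2Q^2.
dAVC/dQ = -24 + 4Q = 0 gives Q = 6. min AVC = 85 - 24·6 + 2·6^2 = 13.
The firm shuts down for any P below €13.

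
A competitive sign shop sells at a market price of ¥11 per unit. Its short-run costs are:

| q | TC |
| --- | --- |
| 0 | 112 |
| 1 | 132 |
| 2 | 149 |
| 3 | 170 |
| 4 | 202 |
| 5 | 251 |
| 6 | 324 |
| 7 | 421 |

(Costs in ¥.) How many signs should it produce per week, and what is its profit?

q = 0 (shut down); profit = -¥112

Profit at each row (π = 11q − TC): q=0: -112; q=1: -121; q=2: -127; q=3: -137; q=4: -158; q=5: -196; q=6: -258; q=7: -344.
Profit is highest at q = 0. Equivalently, the lowest AVC in the table is 37/2 ≈ ¥18.50 at q = 2, and P = ¥11 falls below it — price never covers variable cost, so the firm shuts down and loses only its fixed cost.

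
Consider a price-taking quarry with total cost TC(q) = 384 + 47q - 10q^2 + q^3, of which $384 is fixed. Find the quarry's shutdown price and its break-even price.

Shutdown price = min AVC. AVC = 47 - 10q + q^2, with vertex at q = 5 and minimum $22.
ATC = 384/q + 47 - 10q + q^2. Setting dATC/dq = −384/q^2 − 10 + 2q = 0 gives q = 8 (since 2·8^3 − 10·8^2 = 384).
min ATC = 384/8 + 47 − 10·8 + 8^2 = $79. That is the break-even price.
Between these two prices the firm operates at a loss; above $79 it earns a profit.

Shutdown price = $22; break-even price = $79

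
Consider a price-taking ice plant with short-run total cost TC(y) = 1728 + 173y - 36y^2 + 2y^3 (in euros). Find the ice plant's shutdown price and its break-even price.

AVC = 173 - 36y + 2y^2; minimized at y = 9, giving min AVC = €11. That is the shutdown price.
ATC = 1728/y + 173 - 36y + 2y^2. Setting dATC/dy = −1728/y^2 − 36 + 4y = 0 gives y = 12 (since 4·12^3 − 36·12^2 = 1728).
min ATC = 1728/12 + 173 − 36·12 + 2·12^2 = €173. That is the break-even price.
Between these two prices the firm operates at a loss; above €173 it earns a profit.

Shutdown price = €11; break-even price = €173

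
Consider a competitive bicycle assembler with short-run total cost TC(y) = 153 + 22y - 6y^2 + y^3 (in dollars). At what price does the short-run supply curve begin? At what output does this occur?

The shutdown price is the minimum of AVC. VC = 22y - 6y^2 + y^3, so AVC = 22 - 6y + y^2.
At the minimum of AVC, MC = AVC. MC = 22 - 12y + 3y^2; setting MC = AVC gives 2y^2 - 6y = 0, so y = 3. min AVC = 13.
For P < $13 the firm produces nothing.

$13 per unit, at y = 3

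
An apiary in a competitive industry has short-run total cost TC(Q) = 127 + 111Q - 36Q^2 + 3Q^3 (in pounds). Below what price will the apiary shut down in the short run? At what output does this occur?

The firm shuts down when price falls below the minimum of average variable cost. AVC = VC/Q = 111 - 36Q + 3Q^2.
dAVC/dQ = -36 + 6Q = 0 gives Q = 6. min AVC = 111 - 36·6 + 3·6^2 = 3.
For P < £3 the firm produces nothing.

£3 per unit, at Q = 6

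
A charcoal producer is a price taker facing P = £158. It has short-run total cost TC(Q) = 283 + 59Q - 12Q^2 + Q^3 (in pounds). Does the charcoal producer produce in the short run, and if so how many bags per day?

Variable cost is VC = 59Q - 12Q^2 + Q^3, so AVC = VC/Q = 59 - 12Q + Q^2 and MC = dTC/dQ = 59 - 24Q + 3Q^2.
The AVC parabola has its vertex at Q = 12/2 = 6, where AVC = 59 - 12·6 + 6^2 = £23.
P = £158 exceeds min AVC = £23, so the firm stays open.
Solving P = MC: -99 - 24Q + 3Q^2 = 0 ⇒ Q = -3 or 11. On the upward-sloping branch, Q* = 11.
Check: AVC at Q = 11 is £48 ≤ P, so revenue covers variable cost.
Profit = P·Q − TC = 158·11 − 811 = £927.

Produce at Q = 11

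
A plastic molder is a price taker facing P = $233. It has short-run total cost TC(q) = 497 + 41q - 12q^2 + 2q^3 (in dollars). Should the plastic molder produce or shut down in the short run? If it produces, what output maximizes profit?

Produce at q = 8

Variable cost is VC = 41q - 12q^2 + 2q^3, so AVC = VC/q = 41 - 12q + 2q^2 and MC = dTC/dq = 41 - 24q + 6q^2.
AVC hits its minimum where MC = AVC, at q = 3, giving min AVC = 41 - 12·3 + 2·3^2 = $23.
P = $233 exceeds min AVC = $23, so the firm stays open.
Set P = MC: 233 = 41 - 24q + 6q^2 → -192 - 24q + 6q^2 = 0. The roots are q = -4 and q = 8; the profit-maximizing output is on the rising part of MC, so q* = 8.
Check: AVC at q = 8 is $73 ≤ P, so revenue covers variable cost.
Profit = P·q − TC = 233·8 − 1081 = $783.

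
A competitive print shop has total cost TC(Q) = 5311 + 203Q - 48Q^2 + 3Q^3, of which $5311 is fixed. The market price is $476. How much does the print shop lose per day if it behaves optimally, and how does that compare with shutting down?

Profit = -$241 at Q = 13

AVC = 203 - 48Q + 3Q^2 has its minimum $11 at Q = 8; price $476 clears that bar, so the firm operates.
With MC = 203 - 96Q + 9Q^2, P = MC on the upward-sloping part at Q* = 13.
TR = 476·13 = 6188. TC = 5311 + 1118 = 6429. Profit = 6188 − 6429 = -$241.
Shutting down would mean losing the fixed cost of $5311, so operating at a loss of $241 is better by $5070.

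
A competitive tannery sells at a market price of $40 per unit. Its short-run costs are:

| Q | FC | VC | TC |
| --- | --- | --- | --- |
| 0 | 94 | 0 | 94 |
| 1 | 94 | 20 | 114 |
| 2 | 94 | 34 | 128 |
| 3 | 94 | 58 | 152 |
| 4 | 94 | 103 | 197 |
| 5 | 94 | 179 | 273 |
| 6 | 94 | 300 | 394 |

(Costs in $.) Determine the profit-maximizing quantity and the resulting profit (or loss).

Profit at each row (π = 40Q − TC): Q=0: -94; Q=1: -74; Q=2: -48; Q=3: -32; Q=4: -37; Q=5: -73; Q=6: -154.
Profit is maximized at Q = 3. AVC there is 58/3 = $19.33 ≤ P, so producing beats shutting down (which would give -$94).

Q = 3; profit = -$32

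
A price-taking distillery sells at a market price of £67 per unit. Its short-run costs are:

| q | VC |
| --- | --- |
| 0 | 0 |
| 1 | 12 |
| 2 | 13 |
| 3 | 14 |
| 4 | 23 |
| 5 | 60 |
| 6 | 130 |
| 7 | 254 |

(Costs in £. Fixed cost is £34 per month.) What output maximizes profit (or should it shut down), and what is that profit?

Tabulate TR − TC: q=0: -34; q=1: 21; q=2: 87; q=3: 153; q=4: 211; q=5: 241; q=6: 238; q=7: 181.
Profit is maximized at q = 5. AVC there is 60/5 = £12 ≤ P, so producing beats shutting down (which would give -£34).

q = 5; profit = £241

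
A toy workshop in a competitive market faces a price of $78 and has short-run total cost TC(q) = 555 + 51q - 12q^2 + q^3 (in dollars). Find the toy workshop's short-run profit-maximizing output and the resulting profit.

AVC = 51 - 12q + q^2; min AVC = $15 at q = 6. Since P = $78 ≥ min AVC, the firm produces.
MC = 51 - 24q + 3q^2. Setting P = MC and taking the root on the rising branch gives q* = 9.
TR = 78·9 = 702. TC = 555 + 216 = 771. Profit = 702 − 771 = -$69.
By producing, the firm covers all variable cost plus $486 of fixed cost; shutting down would lose the full $555.

Profit = -$69 at q = 9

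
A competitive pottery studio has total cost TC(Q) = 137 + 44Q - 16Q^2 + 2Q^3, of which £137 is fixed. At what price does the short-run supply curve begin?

£12 per unit

Short-run supply begins at min AVC. From VC = 44Q - 16Q^2 + 2Q^3, AVC = 44 - 16Q + 2Q^2.
At the minimum of AVC, MC = AVC. MC = 44 - 32Q + 6Q^2; setting MC = AVC gives 4Q^2 - 16Q = 0, so Q = 4. min AVC = 12.
The firm shuts down for any P below £12.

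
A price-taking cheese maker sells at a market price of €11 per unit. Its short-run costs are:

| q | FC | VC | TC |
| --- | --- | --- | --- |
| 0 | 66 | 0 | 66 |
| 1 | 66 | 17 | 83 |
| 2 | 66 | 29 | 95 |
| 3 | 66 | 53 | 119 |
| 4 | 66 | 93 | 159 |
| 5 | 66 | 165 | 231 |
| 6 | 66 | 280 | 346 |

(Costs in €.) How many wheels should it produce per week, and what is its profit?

Compute π = P·q − TC at each output: q=0: -66; q=1: -72; q=2: -73; q=3: -86; q=4: -115; q=5: -176; q=6: -280.
Profit is highest at q = 0. Equivalently, the lowest AVC in the table is 29/2 ≈ €14.50 at q = 2, and P = €11 falls below it — price never covers variable cost, so the firm shuts down and loses only its fixed cost.

q = 0 (shut down); profit = -€66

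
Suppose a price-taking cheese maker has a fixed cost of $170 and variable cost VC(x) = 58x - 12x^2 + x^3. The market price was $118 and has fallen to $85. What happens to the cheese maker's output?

Output falls from 10 to 9

MC = 58 - 24x + 3x^2; the shutdown threshold is min AVC = $22 (at x = 6).
At P = $118 ≥ min AVC, set P = MC on the rising branch: x = 10.
At P = $85 ≥ min AVC, set P = MC: x = 9. The firm stays open but cuts output.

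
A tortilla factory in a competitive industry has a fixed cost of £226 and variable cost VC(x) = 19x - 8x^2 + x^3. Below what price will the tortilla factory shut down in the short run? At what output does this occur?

Short-run supply begins at min AVC. From VC = 19x - 8x^2 + x^3, AVC = 19 - 8x + x^2.
dAVC/dx = -8 + 2x = 0 gives x = 4. min AVC = 19 - 8·4 + 4^2 = 3.
So the shutdown price is £3.

£3 per unit, at x = 4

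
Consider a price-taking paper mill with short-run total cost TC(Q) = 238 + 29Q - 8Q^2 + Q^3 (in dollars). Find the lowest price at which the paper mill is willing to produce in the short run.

The firm shuts down when price falls below the minimum of average variable cost. AVC = VC/Q = 29 - 8Q + Q^2.
At the minimum of AVC, MC = AVC. MC = 29 - 16Q + 3Q^2; setting MC = AVC gives 2Q^2 - 8Q = 0, so Q = 4. min AVC = 13.
So the shutdown price is $13.

$13 per unit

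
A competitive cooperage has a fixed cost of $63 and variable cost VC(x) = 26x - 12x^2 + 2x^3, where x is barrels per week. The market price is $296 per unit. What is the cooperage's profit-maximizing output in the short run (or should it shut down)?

Produce at x = 9

From TC, MC = TC'(x) = 26 - 24x + 6x^2 and AVC = VC/x = 26 - 12x + 2x^2.
AVC hits its minimum where MC = AVC, at x = 3, giving min AVC = 26 - 12·3 + 2·3^2 = $8.
P = $296 exceeds min AVC = $8, so the firm stays open.
Set P = MC: 296 = 26 - 24x + 6x^2 → -270 - 24x + 6x^2 = 0. The roots are x = -5 and x = 9; the profit-maximizing output is on the rising part of MC, so x* = 9.
Check: AVC at x = 9 is $80 ≤ P, so revenue covers variable cost.
Profit = P·x − TC = 296·9 − 783 = $1881.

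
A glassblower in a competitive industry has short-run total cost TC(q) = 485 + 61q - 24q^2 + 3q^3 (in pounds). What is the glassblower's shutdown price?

The shutdown price is the minimum of AVC. VC = 61q - 24q^2 + 3q^3, so AVC = 61 - 24q + 3q^2.
dAVC/dq = -24 + 6q = 0 gives q = 4. min AVC = 61 - 24·4 + 3·4^2 = 13.
The firm shuts down for any P below £13.

£13 per unit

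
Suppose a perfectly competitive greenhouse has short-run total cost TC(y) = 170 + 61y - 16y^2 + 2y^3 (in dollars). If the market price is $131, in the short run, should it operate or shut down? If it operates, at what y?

Produce at y = 7

Strip out fixed cost: VC = 61y - 16y^2 + 2y^3. Then AVC = 61 - 16y + 2y^2 and MC = 61 - 32y + 6y^2.
AVC is minimized where dAVC/dy = -16 + 4y = 0, at y = 4; min AVC = 61 - 16·4 + 2·4^2 = $29.
Since P = $131 ≥ min AVC = $29, price covers variable cost and the firm should produce.
Set P = MC: 131 = 61 - 32y + 6y^2 → -70 - 32y + 6y^2 = 0. The roots are y = -5/3 and y = 7; the profit-maximizing output is on the rising part of MC, so y* = 7.
Check: AVC at y = 7 is $47 ≤ P, so revenue covers variable cost.
Profit = P·y − TC = 131·7 − 499 = $418.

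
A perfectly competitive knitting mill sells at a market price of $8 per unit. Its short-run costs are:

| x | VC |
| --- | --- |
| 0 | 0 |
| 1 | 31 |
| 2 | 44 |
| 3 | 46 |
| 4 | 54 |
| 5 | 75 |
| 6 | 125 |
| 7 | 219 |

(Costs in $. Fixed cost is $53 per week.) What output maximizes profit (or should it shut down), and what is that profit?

x = 0 (shut down); profit = -$53

Compute π = P·x − TC at each output: x=0: -53; x=1: -76; x=2: -81; x=3: -75; x=4: -75; x=5: -88; x=6: -130; x=7: -216.
Profit is highest at x = 0. Equivalently, the lowest AVC in the table is 54/4 ≈ $13.50 at x = 4, and P = $8 falls below it — price never covers variable cost, so the firm shuts down and loses only its fixed cost.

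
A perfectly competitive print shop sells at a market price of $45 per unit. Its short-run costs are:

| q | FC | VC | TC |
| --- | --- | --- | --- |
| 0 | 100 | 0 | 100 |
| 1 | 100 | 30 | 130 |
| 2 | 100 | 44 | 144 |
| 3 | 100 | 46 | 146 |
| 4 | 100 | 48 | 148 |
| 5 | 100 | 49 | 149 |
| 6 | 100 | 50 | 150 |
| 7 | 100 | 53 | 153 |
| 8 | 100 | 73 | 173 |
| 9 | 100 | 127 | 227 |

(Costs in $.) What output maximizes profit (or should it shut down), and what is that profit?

q = 8; profit = $187

Compute π = P·q − TC at each output: q=0: -100; q=1: -85; q=2: -54; q=3: -11; q=4: 32; q=5: 76; q=6: 120; q=7: 162; q=8: 187; q=9: 178.
Profit is maximized at q = 8. AVC there is 73/8 = $9.12 ≤ P, so producing beats shutting down (which would give -$100).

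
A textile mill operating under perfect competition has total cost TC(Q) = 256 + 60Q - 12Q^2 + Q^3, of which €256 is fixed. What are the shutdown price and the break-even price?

Shutdown price = €24; break-even price = €60

Shutdown price = min AVC. AVC = 60 - 12Q + Q^2, with vertex at Q = 6 and minimum €24.
ATC = 256/Q + 60 - 12Q + Q^2. Setting dATC/dQ = −256/Q^2 − 12 + 2Q = 0 gives Q = 8 (since 2·8^3 − 12·8^2 = 256).
min ATC = 256/8 + 60 − 12·8 + 8^2 = €60. That is the break-even price.
For €24 ≤ P < €60 the firm produces at a loss; below €24 it shuts down.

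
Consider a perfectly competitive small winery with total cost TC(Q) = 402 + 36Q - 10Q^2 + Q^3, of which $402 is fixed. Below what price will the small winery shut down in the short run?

$11 per unit

The shutdown price is the minimum of AVC. VC = 36Q - 10Q^2 + Q^3, so AVC = 36 - 10Q + Q^2.
dAVC/dQ = -10 + 2Q = 0 gives Q = 5. min AVC = 36 - 10·5 + 5^2 = 11.
The firm shuts down for any P below $11.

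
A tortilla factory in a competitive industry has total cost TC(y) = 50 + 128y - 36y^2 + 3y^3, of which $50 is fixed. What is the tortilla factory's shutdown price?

$20 per unit

The firm shuts down when price falls below the minimum of average variable cost. AVC = VC/y = 128 - 36y + 3y^2.
At the minimum of AVC, MC = AVC. MC = 128 - 72y + 9y^2; setting MC = AVC gives 6y^2 - 36y = 0, so y = 6. min AVC = 20.
The firm shuts down for any P below $20.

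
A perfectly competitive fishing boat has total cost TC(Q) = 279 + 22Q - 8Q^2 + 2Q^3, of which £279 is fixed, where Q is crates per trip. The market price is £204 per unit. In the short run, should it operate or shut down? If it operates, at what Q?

Produce at Q = 7

From TC, MC = TC'(Q) = 22 - 16Q + 6Q^2 and AVC = VC/Q = 22 - 8Q + 2Q^2.
AVC is minimized where dAVC/dQ = -8 + 4Q = 0, at Q = 2; min AVC = 22 - 8·2 + 2·2^2 = £14.
P = £204 exceeds min AVC = £14, so the firm stays open.
P = MC gives -182 - 16Q + 6Q^2 = 0, with roots -13/3 and 7. Take the larger (rising MC): Q* = 7.
Check: AVC at Q = 7 is £64 ≤ P, so revenue covers variable cost.
Profit = P·Q − TC = 204·7 − 727 = £701.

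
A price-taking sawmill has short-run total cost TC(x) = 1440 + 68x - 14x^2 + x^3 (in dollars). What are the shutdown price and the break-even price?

Shutdown price = $19; break-even price = $164

Shutdown price = min AVC. AVC = 68 - 14x + x^2, with vertex at x = 7 and minimum $19.
ATC = 1440/x + 68 - 14x + x^2. Setting dATC/dx = −1440/x^2 − 14 + 2x = 0 gives x = 12 (since 2·12^3 − 14·12^2 = 1440).
min ATC = 1440/12 + 68 − 14·12 + 12^2 = $164. That is the break-even price.
For $19 ≤ P < $164 the firm produces at a loss; below $19 it shuts down.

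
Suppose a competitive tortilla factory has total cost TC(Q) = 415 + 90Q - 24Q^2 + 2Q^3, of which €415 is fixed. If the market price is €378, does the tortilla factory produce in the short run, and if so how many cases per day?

Produce at Q = 12

Strip out fixed cost: VC = 90Q - 24Q^2 + 2Q^3. Then AVC = 90 - 24Q + 2Q^2 and MC = 90 - 48Q + 6Q^2.
AVC is minimized where dAVC/dQ = -24 + 4Q = 0, at Q = 6; min AVC = 90 - 24·6 + 2·6^2 = €18.
Since P = €378 ≥ min AVC = €18, price covers variable cost and the firm should produce.
Solving P = MC: -288 - 48Q + 6Q^2 = 0 ⇒ Q = -4 or 12. On the upward-sloping branch, Q* = 12.
Check: AVC at Q = 12 is €90 ≤ P, so revenue covers variable cost.
Profit = P·Q − TC = 378·12 − 1495 = €3041.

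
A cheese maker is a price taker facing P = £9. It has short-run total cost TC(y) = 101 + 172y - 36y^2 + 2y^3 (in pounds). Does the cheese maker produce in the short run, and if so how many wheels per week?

Shut down

From TC, MC = TC'(y) = 172 - 72y + 6y^2 and AVC = VC/y = 172 - 36y + 2y^2.
AVC hits its minimum where MC = AVC, at y = 9, giving min AVC = 172 - 36·9 + 2·9^2 = £10.
Since P = £9 < min AVC = £10, price fails to cover variable cost at any output.
The firm minimizes its loss by shutting down and losing only its fixed cost of £101.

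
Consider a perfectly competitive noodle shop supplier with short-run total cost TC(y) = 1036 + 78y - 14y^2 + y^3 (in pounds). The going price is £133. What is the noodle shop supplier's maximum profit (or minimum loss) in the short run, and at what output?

Profit = -£68 at y = 11

AVC = 78 - 14y + y^2; min AVC = £29 at y = 7. Since P = £133 ≥ min AVC, the firm produces.
With MC = 78 - 28y + 3y^2, P = MC on the upward-sloping part at y* = 11.
TR = 133·11 = 1463. TC = 1036 + 495 = 1531. Profit = 1463 − 1531 = -£68.
That loss of £68 beats the £1036 the firm would lose by shutting down; producing recovers £968 of fixed cost.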